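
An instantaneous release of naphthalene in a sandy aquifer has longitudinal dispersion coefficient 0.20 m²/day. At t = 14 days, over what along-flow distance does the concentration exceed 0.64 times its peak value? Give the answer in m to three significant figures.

4.47 m

The plume is Gaussian with σ = √(2Dt) = √(2 × 0.20 × 14) = 2.366 m.
C/C_peak = exp(−Δx²/(2σ²)) = 0.64 ⇒ Δx = σ·√(−2 ln 0.64) = 2.366 × 0.9448 = 2.235 m.
Width = 2Δx = 4.47 m.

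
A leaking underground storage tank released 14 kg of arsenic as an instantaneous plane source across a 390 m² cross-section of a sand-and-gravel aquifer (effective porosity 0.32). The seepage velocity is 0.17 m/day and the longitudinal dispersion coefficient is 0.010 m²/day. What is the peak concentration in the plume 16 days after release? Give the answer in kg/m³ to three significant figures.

The peak of an instantaneous 1D plume sits at x = vt; there the Gaussian factor is 1 and C_max = M/(n_e·A·√(4πDt)), where n_e·A is the pore area the mass is dissolved in.
√(4πDt) = √(4π × 0.010 × 16) = 1.418 m, so C_max = 14/(0.32 × 390 × 1.418) = 0.0791 kg/m³.

0.0791 kg/m³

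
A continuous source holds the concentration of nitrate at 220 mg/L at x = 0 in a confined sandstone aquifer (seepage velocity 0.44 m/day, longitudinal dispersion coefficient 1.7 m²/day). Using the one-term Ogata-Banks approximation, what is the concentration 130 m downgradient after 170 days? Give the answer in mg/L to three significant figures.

For a continuous step input, C/C₀ ≈ ½·erfc((x−vt)/(2√(Dt))).
vt = 0.44 × 170 = 74.8 m and 2√(Dt) = 2√(1.7 × 170) = 34.00 m.
Argument (x−vt)/(2√(Dt)) = (130 − 74.8)/34.00 = 1.624; ½·erfc(1.624) = 0.01082.
C = 220 × 0.01082 = 2.38 mg/L.

2.38 mg/L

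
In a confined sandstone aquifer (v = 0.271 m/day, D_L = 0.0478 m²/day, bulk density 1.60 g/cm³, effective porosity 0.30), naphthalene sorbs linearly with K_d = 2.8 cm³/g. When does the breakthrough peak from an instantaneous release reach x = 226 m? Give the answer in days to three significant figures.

13300 days

Retardation factor R = 1 + ρ_b·K_d/n = 1 + 1.60 × 2.8/0.30 = 15.93.
Sorption retards both mechanisms: v_R = v/R = 0.01701 m/day, D_R = D/R = 0.003001 m²/day.
Peak time from v_R²t² + 2D_R t − x² = 0: t = (√(D_R² + v_R²x²) − D_R)/v_R².
√(D_R² + v_R²x²) = √(0.003001² + 0.01701² × 226²) = 3.844; v_R² = 0.0002893.
t = (3.844 − 0.003001)/0.0002893 = 13300 days.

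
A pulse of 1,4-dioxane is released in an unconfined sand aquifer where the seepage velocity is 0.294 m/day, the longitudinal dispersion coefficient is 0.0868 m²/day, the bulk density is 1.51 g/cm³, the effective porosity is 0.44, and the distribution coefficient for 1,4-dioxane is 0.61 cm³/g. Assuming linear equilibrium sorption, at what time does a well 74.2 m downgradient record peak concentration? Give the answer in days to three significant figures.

Retardation factor R = 1 + ρ_b·K_d/n = 1 + 1.51 × 0.61/0.44 = 3.093.
Sorption retards both mechanisms: v_R = v/R = 0.09505 m/day, D_R = D/R = 0.02806 m²/day.
Peak time from v_R²t² + 2D_R t − x² = 0: t = (√(D_R² + v_R²x²) − D_R)/v_R².
√(D_R² + v_R²x²) = √(0.02806² + 0.09505² × 74.2²) = 7.053; v_R² = 0.009035.
t = (7.053 − 0.02806)/0.009035 = 778 days.

778 days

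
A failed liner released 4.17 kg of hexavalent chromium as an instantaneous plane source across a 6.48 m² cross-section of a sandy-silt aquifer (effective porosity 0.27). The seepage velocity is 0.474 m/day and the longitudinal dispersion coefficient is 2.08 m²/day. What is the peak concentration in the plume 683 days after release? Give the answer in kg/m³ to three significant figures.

0.0178 kg/m³

The peak of an instantaneous 1D plume sits at x = vt; there the Gaussian factor is 1 and C_max = M/(n_e·A·√(4πDt)), where n_e·A is the pore area the mass is dissolved in.
√(4πDt) = √(4π × 2.08 × 683) = 133.6 m, so C_max = 4.17/(0.27 × 6.48 × 133.6) = 0.0178 kg/m³.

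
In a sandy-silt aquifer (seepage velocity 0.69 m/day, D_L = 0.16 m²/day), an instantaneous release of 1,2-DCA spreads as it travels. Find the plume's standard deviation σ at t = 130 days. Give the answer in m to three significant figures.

Dispersive spreading gives a Gaussian with σ² = 2Dt; advection only shifts the center.
σ = √(2 × 0.16 × 130) = 6.45 m.

6.45 m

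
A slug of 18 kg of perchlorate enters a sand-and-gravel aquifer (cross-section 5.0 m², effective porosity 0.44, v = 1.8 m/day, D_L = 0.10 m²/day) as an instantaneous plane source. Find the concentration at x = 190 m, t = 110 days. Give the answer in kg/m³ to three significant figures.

For an instantaneous plane source, C(x,t) = M/(n_e·A·√(4πDt)) · exp(−(x−vt)²/(4Dt)), with n_e·A the pore (flow) area.
Plume center vt = 1.8 × 110 = 198 m, so the well at 190 m is 8 m upgradient of the peak.
√(4πDt) = 11.76 m, giving peak height M/(n_e·A·√(4πDt)) = 18/(0.44 × 5.0 × 11.76) = 0.6957 kg/m³.
(x−vt)²/(4Dt) = (-8)²/(4 × 0.10 × 110) = 1.455; exp(−1.455) = 0.2334.
C = 0.6957 × 0.2334 = 0.162 kg/m³.

0.162 kg/m³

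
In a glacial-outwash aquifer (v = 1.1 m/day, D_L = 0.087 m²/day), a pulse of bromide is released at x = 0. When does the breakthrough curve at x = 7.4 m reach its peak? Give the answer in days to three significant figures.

For the 1D instantaneous-source solution, setting ∂C/∂t = 0 at fixed x gives v²t² + 2Dt − x² = 0, so t = (√(D² + v²x²) − D)/v².
√(D² + v²x²) = √(0.087² + 1.1² × 7.4²) = 8.140; v² = 1.21.
t = (8.140 − 0.087)/1.21 = 6.66 days (vs. the pure-advection estimate x/v = 6.73 d).

6.66 days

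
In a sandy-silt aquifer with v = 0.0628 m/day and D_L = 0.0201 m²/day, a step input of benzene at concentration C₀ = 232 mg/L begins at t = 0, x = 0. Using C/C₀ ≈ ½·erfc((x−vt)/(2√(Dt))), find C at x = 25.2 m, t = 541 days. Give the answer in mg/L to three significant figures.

For a continuous step input, C/C₀ ≈ ½·erfc((x−vt)/(2√(Dt))).
vt = 0.0628 × 541 = 33.9748 m and 2√(Dt) = 2√(0.0201 × 541) = 6.595 m.
Argument (x−vt)/(2√(Dt)) = (25.2 − 33.9748)/6.595 = -1.331; ½·erfc(-1.331) = 0.9701.
C = 232 × 0.9701 = 225 mg/L.

225 mg/L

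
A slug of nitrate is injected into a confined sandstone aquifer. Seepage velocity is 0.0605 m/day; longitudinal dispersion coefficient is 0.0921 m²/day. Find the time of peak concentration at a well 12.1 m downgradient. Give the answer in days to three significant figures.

176 days

For the 1D instantaneous-source solution, setting ∂C/∂t = 0 at fixed x gives v²t² + 2Dt − x² = 0, so t = (√(D² + v²x²) − D)/v².
√(D² + v²x²) = √(0.0921² + 0.0605² × 12.1²) = 0.7378; v² = 0.00366025.
t = (0.7378 − 0.0921)/0.00366025 = 176 days (vs. the pure-advection estimate x/v = 200 d).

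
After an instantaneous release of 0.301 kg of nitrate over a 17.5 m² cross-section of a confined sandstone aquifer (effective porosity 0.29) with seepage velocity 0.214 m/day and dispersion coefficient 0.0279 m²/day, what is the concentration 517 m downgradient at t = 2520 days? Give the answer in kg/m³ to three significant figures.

0.000342 kg/m³

For an instantaneous plane source, C(x,t) = M/(n_e·A·√(4πDt)) · exp(−(x−vt)²/(4Dt)), with n_e·A the pore (flow) area.
Plume center vt = 0.214 × 2520 = 539.28 m, so the well at 517 m is 22.28 m upgradient of the peak.
√(4πDt) = 29.72 m, giving peak height M/(n_e·A·√(4πDt)) = 0.301/(0.29 × 17.5 × 29.72) = 0.001996 kg/m³.
(x−vt)²/(4Dt) = (-22.28)²/(4 × 0.0279 × 2520) = 1.765; exp(−1.765) = 0.1712.
C = 0.001996 × 0.1712 = 0.000342 kg/m³.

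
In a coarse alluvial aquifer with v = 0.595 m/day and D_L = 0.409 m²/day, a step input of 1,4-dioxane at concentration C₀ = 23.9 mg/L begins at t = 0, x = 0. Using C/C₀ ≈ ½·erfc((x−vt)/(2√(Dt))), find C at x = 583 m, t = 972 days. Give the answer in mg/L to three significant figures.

For a continuous step input, C/C₀ ≈ ½·erfc((x−vt)/(2√(Dt))).
vt = 0.595 × 972 = 578.34 m and 2√(Dt) = 2√(0.409 × 972) = 39.88 m.
Argument (x−vt)/(2√(Dt)) = (583 − 578.34)/39.88 = 0.1169; ½·erfc(0.1169) = 0.4343.
C = 23.9 × 0.4343 = 10.4 mg/L.

10.4 mg/L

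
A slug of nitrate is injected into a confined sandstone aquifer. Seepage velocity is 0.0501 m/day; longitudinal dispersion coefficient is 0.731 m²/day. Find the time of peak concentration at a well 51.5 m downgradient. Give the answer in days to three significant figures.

777 days

For the 1D instantaneous-source solution, setting ∂C/∂t = 0 at fixed x gives v²t² + 2Dt − x² = 0, so t = (√(D² + v²x²) − D)/v².
√(D² + v²x²) = √(0.731² + 0.0501² × 51.5²) = 2.682; v² = 0.00251001.
t = (2.682 − 0.731)/0.00251001 = 777 days (vs. the pure-advection estimate x/v = 1030 d).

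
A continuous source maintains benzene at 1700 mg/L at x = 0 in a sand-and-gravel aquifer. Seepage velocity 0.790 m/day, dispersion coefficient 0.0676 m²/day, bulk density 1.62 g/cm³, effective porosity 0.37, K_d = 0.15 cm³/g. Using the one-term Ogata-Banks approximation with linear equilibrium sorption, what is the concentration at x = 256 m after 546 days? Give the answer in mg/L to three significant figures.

1260 mg/L

Retardation factor R = 1 + ρ_b·K_d/n = 1 + 1.62 × 0.15/0.37 = 1.657.
Sorption retards both mechanisms: v_R = v/R = 0.4768 m/day, D_R = D/R = 0.04080 m²/day.
v_R·t = 0.4768 × 546 = 260.3328 m; 2√(D_R t) = 9.440 m; argument = (256 − 260.3328)/9.440 = -0.4590.
C = C₀ × ½·erfc(-0.4590) = 1700 × 0.7419 = 1260 mg/L.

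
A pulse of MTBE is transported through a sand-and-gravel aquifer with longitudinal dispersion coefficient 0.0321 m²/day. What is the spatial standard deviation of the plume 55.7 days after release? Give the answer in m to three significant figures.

1.89 m

Dispersive spreading gives a Gaussian with σ² = 2Dt; advection only shifts the center.
σ = √(2 × 0.0321 × 55.7) = 1.89 m.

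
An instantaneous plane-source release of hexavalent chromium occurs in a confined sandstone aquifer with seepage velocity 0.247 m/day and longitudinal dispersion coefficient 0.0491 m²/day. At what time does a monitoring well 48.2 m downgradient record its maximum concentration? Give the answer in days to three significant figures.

For the 1D instantaneous-source solution, setting ∂C/∂t = 0 at fixed x gives v²t² + 2Dt − x² = 0, so t = (√(D² + v²x²) − D)/v².
√(D² + v²x²) = √(0.0491² + 0.247² × 48.2²) = 11.91; v² = 0.061009.
t = (11.91 − 0.0491)/0.061009 = 194 days (vs. the pure-advection estimate x/v = 195 d).

194 days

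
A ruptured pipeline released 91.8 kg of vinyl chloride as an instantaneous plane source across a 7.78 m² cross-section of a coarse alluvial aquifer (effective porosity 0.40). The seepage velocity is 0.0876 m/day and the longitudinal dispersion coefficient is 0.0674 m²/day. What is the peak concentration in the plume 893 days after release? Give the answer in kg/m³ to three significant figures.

The peak of an instantaneous 1D plume sits at x = vt; there the Gaussian factor is 1 and C_max = M/(n_e·A·√(4πDt)), where n_e·A is the pore area the mass is dissolved in.
√(4πDt) = √(4π × 0.0674 × 893) = 27.50 m, so C_max = 91.8/(0.40 × 7.78 × 27.50) = 1.07 kg/m³.

1.07 kg/m³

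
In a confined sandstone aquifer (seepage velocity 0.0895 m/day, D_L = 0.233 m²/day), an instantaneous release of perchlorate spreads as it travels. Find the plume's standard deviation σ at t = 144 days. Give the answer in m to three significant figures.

Dispersive spreading gives a Gaussian with σ² = 2Dt; advection only shifts the center.
σ = √(2 × 0.233 × 144) = 8.19 m.

8.19 m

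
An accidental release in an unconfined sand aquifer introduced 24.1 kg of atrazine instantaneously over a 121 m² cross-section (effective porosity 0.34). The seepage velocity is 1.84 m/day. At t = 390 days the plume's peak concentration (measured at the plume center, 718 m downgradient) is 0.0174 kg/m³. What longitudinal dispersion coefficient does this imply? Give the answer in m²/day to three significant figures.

At the plume center C_max = M/(n_e·A·√(4πDt)), so D = M²/(4πt·(n_e·A·C_max)²).
n_e·A·C_max = 0.34 × 121 × 0.0174 = 0.7158 kg/m.
D = 24.1²/(4π × 390 × 0.7158²) = 0.231 m²/day.

0.231 m²/day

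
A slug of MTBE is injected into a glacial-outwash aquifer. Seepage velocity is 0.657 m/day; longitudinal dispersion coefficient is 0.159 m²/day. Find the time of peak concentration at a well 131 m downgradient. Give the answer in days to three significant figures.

199 days

For the 1D instantaneous-source solution, setting ∂C/∂t = 0 at fixed x gives v²t² + 2Dt − x² = 0, so t = (√(D² + v²x²) − D)/v².
√(D² + v²x²) = √(0.159² + 0.657² × 131²) = 86.07; v² = 0.431649.
t = (86.07 − 0.159)/0.431649 = 199 days (vs. the pure-advection estimate x/v = 199 d).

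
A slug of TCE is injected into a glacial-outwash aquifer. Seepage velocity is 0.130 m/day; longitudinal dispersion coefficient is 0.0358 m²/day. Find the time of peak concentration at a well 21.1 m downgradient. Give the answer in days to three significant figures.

160 days

For the 1D instantaneous-source solution, setting ∂C/∂t = 0 at fixed x gives v²t² + 2Dt − x² = 0, so t = (√(D² + v²x²) − D)/v².
√(D² + v²x²) = √(0.0358² + 0.130² × 21.1²) = 2.743; v² = 0.0169.
t = (2.743 − 0.0358)/0.0169 = 160 days (vs. the pure-advection estimate x/v = 162 d).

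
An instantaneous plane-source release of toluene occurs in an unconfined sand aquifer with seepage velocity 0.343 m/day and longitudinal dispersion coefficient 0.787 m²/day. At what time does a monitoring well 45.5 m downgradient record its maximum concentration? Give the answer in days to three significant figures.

126 days

For the 1D instantaneous-source solution, setting ∂C/∂t = 0 at fixed x gives v²t² + 2Dt − x² = 0, so t = (√(D² + v²x²) − D)/v².
√(D² + v²x²) = √(0.787² + 0.343² × 45.5²) = 15.63; v² = 0.117649.
t = (15.63 − 0.787)/0.117649 = 126 days (vs. the pure-advection estimate x/v = 133 d).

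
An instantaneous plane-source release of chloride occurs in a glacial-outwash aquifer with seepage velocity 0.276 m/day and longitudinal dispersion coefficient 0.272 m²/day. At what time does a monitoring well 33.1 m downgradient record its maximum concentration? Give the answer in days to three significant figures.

116 days

For the 1D instantaneous-source solution, setting ∂C/∂t = 0 at fixed x gives v²t² + 2Dt − x² = 0, so t = (√(D² + v²x²) − D)/v².
√(D² + v²x²) = √(0.272² + 0.276² × 33.1²) = 9.140; v² = 0.076176.
t = (9.140 − 0.272)/0.076176 = 116 days (vs. the pure-advection estimate x/v = 120 d).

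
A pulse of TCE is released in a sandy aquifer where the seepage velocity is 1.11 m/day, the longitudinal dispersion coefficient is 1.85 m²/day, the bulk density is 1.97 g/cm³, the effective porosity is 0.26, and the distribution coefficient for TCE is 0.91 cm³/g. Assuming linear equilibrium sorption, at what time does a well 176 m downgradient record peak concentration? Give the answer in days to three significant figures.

1240 days

Retardation factor R = 1 + ρ_b·K_d/n = 1 + 1.97 × 0.91/0.26 = 7.895.
Sorption retards both mechanisms: v_R = v/R = 0.1406 m/day, D_R = D/R = 0.2343 m²/day.
Peak time from v_R²t² + 2D_R t − x² = 0: t = (√(D_R² + v_R²x²) − D_R)/v_R².
√(D_R² + v_R²x²) = √(0.2343² + 0.1406² × 176²) = 24.75; v_R² = 0.01977.
t = (24.75 − 0.2343)/0.01977 = 1240 days.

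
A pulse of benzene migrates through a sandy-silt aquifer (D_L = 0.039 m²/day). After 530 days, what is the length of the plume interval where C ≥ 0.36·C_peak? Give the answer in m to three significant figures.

18.4 m

The plume is Gaussian with σ = √(2Dt) = √(2 × 0.039 × 530) = 6.430 m.
C/C_peak = exp(−Δx²/(2σ²)) = 0.36 ⇒ Δx = σ·√(−2 ln 0.36) = 6.430 × 1.429 = 9.188 m.
Width = 2Δx = 18.4 m.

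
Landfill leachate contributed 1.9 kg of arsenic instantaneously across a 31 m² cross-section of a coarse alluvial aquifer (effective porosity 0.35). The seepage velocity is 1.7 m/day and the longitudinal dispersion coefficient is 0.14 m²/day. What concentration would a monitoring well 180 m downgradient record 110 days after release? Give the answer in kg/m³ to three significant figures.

0.00568 kg/m³

For an instantaneous plane source, C(x,t) = M/(n_e·A·√(4πDt)) · exp(−(x−vt)²/(4Dt)), with n_e·A the pore (flow) area.
Plume center vt = 1.7 × 110 = 187 m, so the well at 180 m is 7 m upgradient of the peak.
√(4πDt) = 13.91 m, giving peak height M/(n_e·A·√(4πDt)) = 1.9/(0.35 × 31 × 13.91) = 0.01259 kg/m³.
(x−vt)²/(4Dt) = (-7)²/(4 × 0.14 × 110) = 0.7955; exp(−0.7955) = 0.4514.
C = 0.01259 × 0.4514 = 0.00568 kg/m³.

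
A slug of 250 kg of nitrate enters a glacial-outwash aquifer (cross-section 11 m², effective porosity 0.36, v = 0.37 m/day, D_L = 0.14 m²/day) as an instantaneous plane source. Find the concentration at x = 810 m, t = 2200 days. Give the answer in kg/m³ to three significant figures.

1.00 kg/m³

For an instantaneous plane source, C(x,t) = M/(n_e·A·√(4πDt)) · exp(−(x−vt)²/(4Dt)), with n_e·A the pore (flow) area.
Plume center vt = 0.37 × 2200 = 814 m, so the well at 810 m is 4 m upgradient of the peak.
√(4πDt) = 62.21 m, giving peak height M/(n_e·A·√(4πDt)) = 250/(0.36 × 11 × 62.21) = 1.015 kg/m³.
(x−vt)²/(4Dt) = (-4)²/(4 × 0.14 × 2200) = 0.01299; exp(−0.01299) = 0.9871.
C = 1.015 × 0.9871 = 1.00 kg/m³.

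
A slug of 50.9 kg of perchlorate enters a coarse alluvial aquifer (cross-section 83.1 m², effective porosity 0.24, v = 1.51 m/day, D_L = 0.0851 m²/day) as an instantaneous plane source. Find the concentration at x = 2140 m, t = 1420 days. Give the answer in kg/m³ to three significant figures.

0.0631 kg/m³

For an instantaneous plane source, C(x,t) = M/(n_e·A·√(4πDt)) · exp(−(x−vt)²/(4Dt)), with n_e·A the pore (flow) area.
Plume center vt = 1.51 × 1420 = 2144.2 m, so the well at 2140 m is 4.2 m upgradient of the peak.
√(4πDt) = 38.97 m, giving peak height M/(n_e·A·√(4πDt)) = 50.9/(0.24 × 83.1 × 38.97) = 0.06549 kg/m³.
(x−vt)²/(4Dt) = (-4.2)²/(4 × 0.0851 × 1420) = 0.03649; exp(−0.03649) = 0.9642.
C = 0.06549 × 0.9642 = 0.0631 kg/m³.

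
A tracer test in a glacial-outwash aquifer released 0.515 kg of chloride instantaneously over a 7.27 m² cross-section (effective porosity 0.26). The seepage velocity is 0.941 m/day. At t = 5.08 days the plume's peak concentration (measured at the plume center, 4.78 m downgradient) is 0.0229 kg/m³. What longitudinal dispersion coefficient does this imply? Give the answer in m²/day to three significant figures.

2.22 m²/day

At the plume center C_max = M/(n_e·A·√(4πDt)), so D = M²/(4πt·(n_e·A·C_max)²).
n_e·A·C_max = 0.26 × 7.27 × 0.0229 = 0.04329 kg/m.
D = 0.515²/(4π × 5.08 × 0.04329²) = 2.22 m²/day.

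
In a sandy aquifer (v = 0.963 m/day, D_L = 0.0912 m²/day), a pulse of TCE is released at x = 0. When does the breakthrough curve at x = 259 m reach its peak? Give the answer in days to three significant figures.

For the 1D instantaneous-source solution, setting ∂C/∂t = 0 at fixed x gives v²t² + 2Dt − x² = 0, so t = (√(D² + v²x²) − D)/v².
√(D² + v²x²) = √(0.0912² + 0.963² × 259²) = 249.4; v² = 0.927369.
t = (249.4 − 0.0912)/0.927369 = 269 days (vs. the pure-advection estimate x/v = 269 d).

269 days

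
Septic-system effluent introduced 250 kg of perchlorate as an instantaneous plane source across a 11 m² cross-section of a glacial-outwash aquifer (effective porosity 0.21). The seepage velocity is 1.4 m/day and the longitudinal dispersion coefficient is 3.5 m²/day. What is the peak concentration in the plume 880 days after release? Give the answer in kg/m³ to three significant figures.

The peak of an instantaneous 1D plume sits at x = vt; there the Gaussian factor is 1 and C_max = M/(n_e·A·√(4πDt)), where n_e·A is the pore area the mass is dissolved in.
√(4πDt) = √(4π × 3.5 × 880) = 196.7 m, so C_max = 250/(0.21 × 11 × 196.7) = 0.550 kg/m³.

0.550 kg/m³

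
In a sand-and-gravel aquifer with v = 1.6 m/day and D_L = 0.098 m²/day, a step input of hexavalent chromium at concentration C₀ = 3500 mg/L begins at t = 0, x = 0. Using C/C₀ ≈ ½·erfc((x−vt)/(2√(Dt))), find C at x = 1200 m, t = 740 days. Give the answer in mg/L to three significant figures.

322 mg/L

For a continuous step input, C/C₀ ≈ ½·erfc((x−vt)/(2√(Dt))).
vt = 1.6 × 740 = 1184 m and 2√(Dt) = 2√(0.098 × 740) = 17.03 m.
Argument (x−vt)/(2√(Dt)) = (1200 − 1184)/17.03 = 0.9395; ½·erfc(0.9395) = 0.09198.
C = 3500 × 0.09198 = 322 mg/L.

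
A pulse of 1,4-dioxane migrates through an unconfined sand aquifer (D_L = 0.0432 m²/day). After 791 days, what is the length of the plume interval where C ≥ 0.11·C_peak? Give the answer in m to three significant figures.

The plume is Gaussian with σ = √(2Dt) = √(2 × 0.0432 × 791) = 8.267 m.
C/C_peak = exp(−Δx²/(2σ²)) = 0.11 ⇒ Δx = σ·√(−2 ln 0.11) = 8.267 × 2.101 = 17.37 m.
Width = 2Δx = 34.7 m.

34.7 m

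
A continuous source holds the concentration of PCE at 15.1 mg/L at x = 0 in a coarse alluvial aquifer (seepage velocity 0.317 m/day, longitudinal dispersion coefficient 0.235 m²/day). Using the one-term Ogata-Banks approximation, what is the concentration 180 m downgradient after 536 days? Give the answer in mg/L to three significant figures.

For a continuous step input, C/C₀ ≈ ½·erfc((x−vt)/(2√(Dt))).
vt = 0.317 × 536 = 169.912 m and 2√(Dt) = 2√(0.235 × 536) = 22.45 m.
Argument (x−vt)/(2√(Dt)) = (180 − 169.912)/22.45 = 0.4494; ½·erfc(0.4494) = 0.2625.
C = 15.1 × 0.2625 = 3.96 mg/L.

3.96 mg/L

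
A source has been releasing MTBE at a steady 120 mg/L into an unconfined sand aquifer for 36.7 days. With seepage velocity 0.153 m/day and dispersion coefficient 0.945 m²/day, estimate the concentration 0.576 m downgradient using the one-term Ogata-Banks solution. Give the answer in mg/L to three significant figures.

87.3 mg/L

For a continuous step input, C/C₀ ≈ ½·erfc((x−vt)/(2√(Dt))).
vt = 0.153 × 36.7 = 5.6151 m and 2√(Dt) = 2√(0.945 × 36.7) = 11.78 m.
Argument (x−vt)/(2√(Dt)) = (0.576 − 5.6151)/11.78 = -0.4278; ½·erfc(-0.4278) = 0.7274.
C = 120 × 0.7274 = 87.3 mg/L.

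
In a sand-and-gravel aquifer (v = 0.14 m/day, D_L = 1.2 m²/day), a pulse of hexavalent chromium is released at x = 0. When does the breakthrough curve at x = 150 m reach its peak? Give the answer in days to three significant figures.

1010 days

For the 1D instantaneous-source solution, setting ∂C/∂t = 0 at fixed x gives v²t² + 2Dt − x² = 0, so t = (√(D² + v²x²) − D)/v².
√(D² + v²x²) = √(1.2² + 0.14² × 150²) = 21.03; v² = 0.0196.
t = (21.03 − 1.2)/0.0196 = 1010 days (vs. the pure-advection estimate x/v = 1070 d).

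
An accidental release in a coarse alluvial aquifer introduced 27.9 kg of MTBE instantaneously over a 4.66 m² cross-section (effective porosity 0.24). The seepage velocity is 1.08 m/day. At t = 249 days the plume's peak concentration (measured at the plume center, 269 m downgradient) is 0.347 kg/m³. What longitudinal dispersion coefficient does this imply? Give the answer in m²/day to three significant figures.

At the plume center C_max = M/(n_e·A·√(4πDt)), so D = M²/(4πt·(n_e·A·C_max)²).
n_e·A·C_max = 0.24 × 4.66 × 0.347 = 0.3881 kg/m.
D = 27.9²/(4π × 249 × 0.3881²) = 1.65 m²/day.

1.65 m²/day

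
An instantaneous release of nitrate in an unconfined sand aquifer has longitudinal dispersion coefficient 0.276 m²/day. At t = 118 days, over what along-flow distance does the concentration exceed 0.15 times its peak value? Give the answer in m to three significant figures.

31.4 m

The plume is Gaussian with σ = √(2Dt) = √(2 × 0.276 × 118) = 8.071 m.
C/C_peak = exp(−Δx²/(2σ²)) = 0.15 ⇒ Δx = σ·√(−2 ln 0.15) = 8.071 × 1.948 = 15.72 m.
Width = 2Δx = 31.4 m.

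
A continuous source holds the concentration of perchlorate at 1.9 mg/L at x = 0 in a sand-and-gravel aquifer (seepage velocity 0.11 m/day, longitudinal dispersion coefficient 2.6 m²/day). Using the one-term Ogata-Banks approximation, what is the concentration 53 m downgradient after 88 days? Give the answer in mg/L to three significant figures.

0.0407 mg/L

For a continuous step input, C/C₀ ≈ ½·erfc((x−vt)/(2√(Dt))).
vt = 0.11 × 88 = 9.68 m and 2√(Dt) = 2√(2.6 × 88) = 30.25 m.
Argument (x−vt)/(2√(Dt)) = (53 − 9.68)/30.25 = 1.432; ½·erfc(1.432) = 0.02143.
C = 1.9 × 0.02143 = 0.0407 mg/L.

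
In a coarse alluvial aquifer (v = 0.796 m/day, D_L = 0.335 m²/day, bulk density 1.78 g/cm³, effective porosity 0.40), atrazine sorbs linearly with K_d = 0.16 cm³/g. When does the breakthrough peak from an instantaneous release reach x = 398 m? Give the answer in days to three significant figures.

Retardation factor R = 1 + ρ_b·K_d/n = 1 + 1.78 × 0.16/0.40 = 1.712.
Sorption retards both mechanisms: v_R = v/R = 0.4650 m/day, D_R = D/R = 0.1957 m²/day.
Peak time from v_R²t² + 2D_R t − x² = 0: t = (√(D_R² + v_R²x²) − D_R)/v_R².
√(D_R² + v_R²x²) = √(0.1957² + 0.4650² × 398²) = 185.1; v_R² = 0.2162.
t = (185.1 − 0.1957)/0.2162 = 855 days.

855 days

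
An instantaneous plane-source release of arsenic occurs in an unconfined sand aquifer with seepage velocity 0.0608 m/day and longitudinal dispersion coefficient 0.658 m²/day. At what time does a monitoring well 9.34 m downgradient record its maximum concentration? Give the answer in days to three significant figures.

57.1 days

For the 1D instantaneous-source solution, setting ∂C/∂t = 0 at fixed x gives v²t² + 2Dt − x² = 0, so t = (√(D² + v²x²) − D)/v².
√(D² + v²x²) = √(0.658² + 0.0608² × 9.34²) = 0.8692; v² = 0.00369664.
t = (0.8692 − 0.658)/0.00369664 = 57.1 days (vs. the pure-advection estimate x/v = 154 d).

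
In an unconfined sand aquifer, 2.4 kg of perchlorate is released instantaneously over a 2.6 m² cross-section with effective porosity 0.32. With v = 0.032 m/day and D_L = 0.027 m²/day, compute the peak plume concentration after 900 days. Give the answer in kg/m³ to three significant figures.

The peak of an instantaneous 1D plume sits at x = vt; there the Gaussian factor is 1 and C_max = M/(n_e·A·√(4πDt)), where n_e·A is the pore area the mass is dissolved in.
√(4πDt) = √(4π × 0.027 × 900) = 17.47 m, so C_max = 2.4/(0.32 × 2.6 × 17.47) = 0.165 kg/m³.

0.165 kg/m³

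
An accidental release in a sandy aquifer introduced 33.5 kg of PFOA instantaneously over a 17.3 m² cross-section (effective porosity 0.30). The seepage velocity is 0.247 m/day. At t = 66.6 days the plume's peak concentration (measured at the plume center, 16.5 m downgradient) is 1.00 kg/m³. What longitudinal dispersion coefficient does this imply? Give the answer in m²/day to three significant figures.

0.0498 m²/day

At the plume center C_max = M/(n_e·A·√(4πDt)), so D = M²/(4πt·(n_e·A·C_max)²).
n_e·A·C_max = 0.30 × 17.3 × 1.00 = 5.190 kg/m.
D = 33.5²/(4π × 66.6 × 5.190²) = 0.0498 m²/day.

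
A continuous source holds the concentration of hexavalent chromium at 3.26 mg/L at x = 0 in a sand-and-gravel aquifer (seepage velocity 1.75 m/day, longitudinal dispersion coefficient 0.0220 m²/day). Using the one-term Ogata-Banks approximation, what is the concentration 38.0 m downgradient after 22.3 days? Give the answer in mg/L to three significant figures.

For a continuous step input, C/C₀ ≈ ½·erfc((x−vt)/(2√(Dt))).
vt = 1.75 × 22.3 = 39.025 m and 2√(Dt) = 2√(0.0220 × 22.3) = 1.401 m.
Argument (x−vt)/(2√(Dt)) = (38.0 − 39.025)/1.401 = -0.7316; ½·erfc(-0.7316) = 0.8496.
C = 3.26 × 0.8496 = 2.77 mg/L.

2.77 mg/L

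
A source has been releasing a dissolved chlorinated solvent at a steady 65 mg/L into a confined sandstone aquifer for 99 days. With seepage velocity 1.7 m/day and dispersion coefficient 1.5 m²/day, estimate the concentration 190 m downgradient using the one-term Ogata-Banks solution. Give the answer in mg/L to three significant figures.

6.76 mg/L

For a continuous step input, C/C₀ ≈ ½·erfc((x−vt)/(2√(Dt))).
vt = 1.7 × 99 = 168.3 m and 2√(Dt) = 2√(1.5 × 99) = 24.37 m.
Argument (x−vt)/(2√(Dt)) = (190 − 168.3)/24.37 = 0.8904; ½·erfc(0.8904) = 0.1040.
C = 65 × 0.1040 = 6.76 mg/L.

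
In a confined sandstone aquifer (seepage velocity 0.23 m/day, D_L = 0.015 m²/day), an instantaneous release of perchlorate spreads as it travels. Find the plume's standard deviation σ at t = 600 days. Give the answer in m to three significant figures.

Dispersive spreading gives a Gaussian with σ² = 2Dt; advection only shifts the center.
σ = √(2 × 0.015 × 600) = 4.24 m.

4.24 m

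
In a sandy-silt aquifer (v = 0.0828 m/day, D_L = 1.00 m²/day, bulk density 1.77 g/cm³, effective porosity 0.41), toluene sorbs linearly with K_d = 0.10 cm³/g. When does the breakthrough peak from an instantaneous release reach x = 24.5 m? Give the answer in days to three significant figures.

Retardation factor R = 1 + ρ_b·K_d/n = 1 + 1.77 × 0.10/0.41 = 1.432.
Sorption retards both mechanisms: v_R = v/R = 0.05782 m/day, D_R = D/R = 0.6983 m²/day.
Peak time from v_R²t² + 2D_R t − x² = 0: t = (√(D_R² + v_R²x²) − D_R)/v_R².
√(D_R² + v_R²x²) = √(0.6983² + 0.05782² × 24.5²) = 1.579; v_R² = 0.003343.
t = (1.579 − 0.6983)/0.003343 = 263 days.

263 days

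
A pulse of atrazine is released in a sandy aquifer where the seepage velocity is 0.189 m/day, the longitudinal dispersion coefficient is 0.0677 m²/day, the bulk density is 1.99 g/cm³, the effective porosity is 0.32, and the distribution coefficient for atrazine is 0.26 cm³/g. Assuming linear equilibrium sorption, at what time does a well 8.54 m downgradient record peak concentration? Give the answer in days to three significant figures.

113 days

Retardation factor R = 1 + ρ_b·K_d/n = 1 + 1.99 × 0.26/0.32 = 2.617.
Sorption retards both mechanisms: v_R = v/R = 0.07222 m/day, D_R = D/R = 0.02587 m²/day.
Peak time from v_R²t² + 2D_R t − x² = 0: t = (√(D_R² + v_R²x²) − D_R)/v_R².
√(D_R² + v_R²x²) = √(0.02587² + 0.07222² × 8.54²) = 0.6173; v_R² = 0.005216.
t = (0.6173 − 0.02587)/0.005216 = 113 days.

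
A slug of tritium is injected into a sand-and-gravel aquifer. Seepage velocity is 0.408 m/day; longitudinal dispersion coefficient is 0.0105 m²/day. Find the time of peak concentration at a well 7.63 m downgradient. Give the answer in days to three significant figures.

For the 1D instantaneous-source solution, setting ∂C/∂t = 0 at fixed x gives v²t² + 2Dt − x² = 0, so t = (√(D² + v²x²) − D)/v².
√(D² + v²x²) = √(0.0105² + 0.408² × 7.63²) = 3.113; v² = 0.166464.
t = (3.113 − 0.0105)/0.166464 = 18.6 days (vs. the pure-advection estimate x/v = 18.7 d).

18.6 days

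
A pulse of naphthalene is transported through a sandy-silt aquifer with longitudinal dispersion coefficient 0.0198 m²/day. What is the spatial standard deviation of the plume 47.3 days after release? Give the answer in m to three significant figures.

Dispersive spreading gives a Gaussian with σ² = 2Dt; advection only shifts the center.
σ = √(2 × 0.0198 × 47.3) = 1.37 m.

1.37 m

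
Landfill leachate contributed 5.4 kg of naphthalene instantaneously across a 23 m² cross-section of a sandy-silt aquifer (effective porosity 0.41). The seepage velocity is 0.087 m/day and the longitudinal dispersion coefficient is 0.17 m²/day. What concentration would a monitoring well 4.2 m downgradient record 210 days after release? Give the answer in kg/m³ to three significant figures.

0.00676 kg/m³

For an instantaneous plane source, C(x,t) = M/(n_e·A·√(4πDt)) · exp(−(x−vt)²/(4Dt)), with n_e·A the pore (flow) area.
Plume center vt = 0.087 × 210 = 18.27 m, so the well at 4.2 m is 14.07 m upgradient of the peak.
√(4πDt) = 21.18 m, giving peak height M/(n_e·A·√(4πDt)) = 5.4/(0.41 × 23 × 21.18) = 0.02704 kg/m³.
(x−vt)²/(4Dt) = (-14.07)²/(4 × 0.17 × 210) = 1.386; exp(−1.386) = 0.2501.
C = 0.02704 × 0.2501 = 0.00676 kg/m³.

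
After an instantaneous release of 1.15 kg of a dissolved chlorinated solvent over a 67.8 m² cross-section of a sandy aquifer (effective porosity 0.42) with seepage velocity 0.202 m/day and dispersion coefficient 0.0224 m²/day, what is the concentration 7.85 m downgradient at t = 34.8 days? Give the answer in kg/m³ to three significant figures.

For an instantaneous plane source, C(x,t) = M/(n_e·A·√(4πDt)) · exp(−(x−vt)²/(4Dt)), with n_e·A the pore (flow) area.
Plume center vt = 0.202 × 34.8 = 7.0296 m, so the well at 7.85 m is 0.8204 m downgradient of the peak.
√(4πDt) = 3.130 m, giving peak height M/(n_e·A·√(4πDt)) = 1.15/(0.42 × 67.8 × 3.130) = 0.01290 kg/m³.
(x−vt)²/(4Dt) = (0.8204)²/(4 × 0.0224 × 34.8) = 0.2159; exp(−0.2159) = 0.8058.
C = 0.01290 × 0.8058 = 0.0104 kg/m³.

0.0104 kg/m³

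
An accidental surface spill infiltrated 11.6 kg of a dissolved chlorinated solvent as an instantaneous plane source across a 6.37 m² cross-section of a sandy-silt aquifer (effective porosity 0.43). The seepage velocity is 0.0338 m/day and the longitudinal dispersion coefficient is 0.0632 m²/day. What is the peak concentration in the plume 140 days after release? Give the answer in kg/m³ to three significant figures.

0.402 kg/m³

The peak of an instantaneous 1D plume sits at x = vt; there the Gaussian factor is 1 and C_max = M/(n_e·A·√(4πDt)), where n_e·A is the pore area the mass is dissolved in.
√(4πDt) = √(4π × 0.0632 × 140) = 10.54 m, so C_max = 11.6/(0.43 × 6.37 × 10.54) = 0.402 kg/m³.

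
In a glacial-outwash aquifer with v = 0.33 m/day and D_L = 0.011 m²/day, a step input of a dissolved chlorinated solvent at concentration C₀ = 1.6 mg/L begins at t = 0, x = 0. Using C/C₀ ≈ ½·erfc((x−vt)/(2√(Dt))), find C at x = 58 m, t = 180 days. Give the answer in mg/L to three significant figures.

1.21 mg/L

For a continuous step input, C/C₀ ≈ ½·erfc((x−vt)/(2√(Dt))).
vt = 0.33 × 180 = 59.4 m and 2√(Dt) = 2√(0.011 × 180) = 2.814 m.
Argument (x−vt)/(2√(Dt)) = (58 − 59.4)/2.814 = -0.4975; ½·erfc(-0.4975) = 0.7592.
C = 1.6 × 0.7592 = 1.21 mg/L.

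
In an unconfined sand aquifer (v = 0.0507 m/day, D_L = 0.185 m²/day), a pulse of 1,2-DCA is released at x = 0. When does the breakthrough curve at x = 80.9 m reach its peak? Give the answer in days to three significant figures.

1530 days

For the 1D instantaneous-source solution, setting ∂C/∂t = 0 at fixed x gives v²t² + 2Dt − x² = 0, so t = (√(D² + v²x²) − D)/v².
√(D² + v²x²) = √(0.185² + 0.0507² × 80.9²) = 4.106; v² = 0.00257049.
t = (4.106 − 0.185)/0.00257049 = 1530 days (vs. the pure-advection estimate x/v = 1600 d).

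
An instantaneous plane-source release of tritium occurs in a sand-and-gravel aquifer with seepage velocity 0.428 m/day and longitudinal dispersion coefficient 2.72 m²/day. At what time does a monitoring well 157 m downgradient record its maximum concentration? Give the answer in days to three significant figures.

For the 1D instantaneous-source solution, setting ∂C/∂t = 0 at fixed x gives v²t² + 2Dt − x² = 0, so t = (√(D² + v²x²) − D)/v².
√(D² + v²x²) = √(2.72² + 0.428² × 157²) = 67.25; v² = 0.183184.
t = (67.25 − 2.72)/0.183184 = 352 days (vs. the pure-advection estimate x/v = 367 d).

352 days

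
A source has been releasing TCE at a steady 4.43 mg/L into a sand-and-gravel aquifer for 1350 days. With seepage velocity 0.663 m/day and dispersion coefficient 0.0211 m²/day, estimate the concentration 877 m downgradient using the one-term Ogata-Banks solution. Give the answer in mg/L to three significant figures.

For a continuous step input, C/C₀ ≈ ½·erfc((x−vt)/(2√(Dt))).
vt = 0.663 × 1350 = 895.05 m and 2√(Dt) = 2√(0.0211 × 1350) = 10.67 m.
Argument (x−vt)/(2√(Dt)) = (877 − 895.05)/10.67 = -1.692; ½·erfc(-1.692) = 0.9916.
C = 4.43 × 0.9916 = 4.39 mg/L.

4.39 mg/L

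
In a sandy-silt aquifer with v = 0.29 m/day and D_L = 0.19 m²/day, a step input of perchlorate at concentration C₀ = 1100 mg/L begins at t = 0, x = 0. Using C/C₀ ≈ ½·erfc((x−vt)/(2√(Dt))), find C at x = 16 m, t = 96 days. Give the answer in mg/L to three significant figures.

For a continuous step input, C/C₀ ≈ ½·erfc((x−vt)/(2√(Dt))).
vt = 0.29 × 96 = 27.84 m and 2√(Dt) = 2√(0.19 × 96) = 8.542 m.
Argument (x−vt)/(2√(Dt)) = (16 − 27.84)/8.542 = -1.386; ½·erfc(-1.386) = 0.9750.
C = 1100 × 0.9750 = 1070 mg/L.

1070 mg/L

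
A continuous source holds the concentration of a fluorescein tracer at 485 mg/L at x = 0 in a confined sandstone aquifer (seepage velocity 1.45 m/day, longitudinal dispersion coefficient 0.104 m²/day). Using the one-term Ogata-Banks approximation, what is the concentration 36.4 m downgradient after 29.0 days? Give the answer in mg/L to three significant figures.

480 mg/L

For a continuous step input, C/C₀ ≈ ½·erfc((x−vt)/(2√(Dt))).
vt = 1.45 × 29.0 = 42.05 m and 2√(Dt) = 2√(0.104 × 29.0) = 3.473 m.
Argument (x−vt)/(2√(Dt)) = (36.4 − 42.05)/3.473 = -1.627; ½·erfc(-1.627) = 0.9893.
C = 485 × 0.9893 = 480 mg/L.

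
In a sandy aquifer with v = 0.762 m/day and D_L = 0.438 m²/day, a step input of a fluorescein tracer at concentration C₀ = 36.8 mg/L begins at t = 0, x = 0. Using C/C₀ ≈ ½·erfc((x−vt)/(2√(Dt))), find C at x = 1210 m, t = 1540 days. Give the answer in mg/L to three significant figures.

For a continuous step input, C/C₀ ≈ ½·erfc((x−vt)/(2√(Dt))).
vt = 0.762 × 1540 = 1173.48 m and 2√(Dt) = 2√(0.438 × 1540) = 51.94 m.
Argument (x−vt)/(2√(Dt)) = (1210 − 1173.48)/51.94 = 0.7031; ½·erfc(0.7031) = 0.1600.
C = 36.8 × 0.1600 = 5.89 mg/L.

5.89 mg/L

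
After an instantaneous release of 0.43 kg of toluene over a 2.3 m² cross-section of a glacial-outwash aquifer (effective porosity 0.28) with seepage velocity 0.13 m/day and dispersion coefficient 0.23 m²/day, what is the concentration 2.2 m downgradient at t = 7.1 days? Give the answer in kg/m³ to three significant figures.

0.115 kg/m³

For an instantaneous plane source, C(x,t) = M/(n_e·A·√(4πDt)) · exp(−(x−vt)²/(4Dt)), with n_e·A the pore (flow) area.
Plume center vt = 0.13 × 7.1 = 0.923 m, so the well at 2.2 m is 1.277 m downgradient of the peak.
√(4πDt) = 4.530 m, giving peak height M/(n_e·A·√(4πDt)) = 0.43/(0.28 × 2.3 × 4.530) = 0.1474 kg/m³.
(x−vt)²/(4Dt) = (1.277)²/(4 × 0.23 × 7.1) = 0.2497; exp(−0.2497) = 0.7790.
C = 0.1474 × 0.7790 = 0.115 kg/m³.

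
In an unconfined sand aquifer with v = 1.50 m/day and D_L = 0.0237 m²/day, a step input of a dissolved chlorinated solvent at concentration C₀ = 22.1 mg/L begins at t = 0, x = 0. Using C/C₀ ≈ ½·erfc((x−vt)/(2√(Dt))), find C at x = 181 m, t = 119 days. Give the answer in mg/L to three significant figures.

For a continuous step input, C/C₀ ≈ ½·erfc((x−vt)/(2√(Dt))).
vt = 1.50 × 119 = 178.5 m and 2√(Dt) = 2√(0.0237 × 119) = 3.359 m.
Argument (x−vt)/(2√(Dt)) = (181 − 178.5)/3.359 = 0.7443; ½·erfc(0.7443) = 0.1463.
C = 22.1 × 0.1463 = 3.23 mg/L.

3.23 mg/L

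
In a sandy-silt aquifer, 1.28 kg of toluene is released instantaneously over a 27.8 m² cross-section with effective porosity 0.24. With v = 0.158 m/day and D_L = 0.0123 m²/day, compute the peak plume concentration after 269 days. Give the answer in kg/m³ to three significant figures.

The peak of an instantaneous 1D plume sits at x = vt; there the Gaussian factor is 1 and C_max = M/(n_e·A·√(4πDt)), where n_e·A is the pore area the mass is dissolved in.
√(4πDt) = √(4π × 0.0123 × 269) = 6.448 m, so C_max = 1.28/(0.24 × 27.8 × 6.448) = 0.0298 kg/m³.

0.0298 kg/m³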